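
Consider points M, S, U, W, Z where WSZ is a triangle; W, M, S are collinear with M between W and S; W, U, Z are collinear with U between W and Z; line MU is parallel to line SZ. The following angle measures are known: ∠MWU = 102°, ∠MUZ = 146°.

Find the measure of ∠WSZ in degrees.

∠WSZ = 44°

1. ∠MUW = 34°  [linear pair at U on WZ]
2. ∠UMW = 44°  [△WMU]
3. ∠WSZ = 44°  [MU∥SZ, corresponding at M]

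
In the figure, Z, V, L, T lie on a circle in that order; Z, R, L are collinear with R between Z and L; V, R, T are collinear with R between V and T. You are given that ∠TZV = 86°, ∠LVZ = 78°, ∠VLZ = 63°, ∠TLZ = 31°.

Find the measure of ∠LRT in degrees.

∠LRT = 110°

1. ∠LZV = 39°  [△ZVL]
2. ∠LTV = 39°  [same arc VL]
3. ∠LRT = 110°  [△LRT]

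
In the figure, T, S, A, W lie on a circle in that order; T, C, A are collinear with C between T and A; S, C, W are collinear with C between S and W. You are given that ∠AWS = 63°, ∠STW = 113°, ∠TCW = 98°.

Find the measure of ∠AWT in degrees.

1. ∠SAW = 67°  [cyclic TSAW, opposite ∠T+∠A]
2. ∠ACW = 82°  [linear pair at C on TA]
3. ∠ASW = 50°  [△SAW]
4. ∠TAW = 35°  [△ACW]
5. ∠ATW = 50°  [same arc AW]
6. ∠AWT = 95°  [△TAW]

∠AWT = 95°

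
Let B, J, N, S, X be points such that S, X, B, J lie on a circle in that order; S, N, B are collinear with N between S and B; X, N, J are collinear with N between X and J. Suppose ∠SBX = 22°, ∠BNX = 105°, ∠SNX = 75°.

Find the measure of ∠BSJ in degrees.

1. ∠SJX = 22°  [same arc SX]
2. ∠JNS = 105°  [vertical angles at N]
3. ∠BSJ = 53°  [△SNJ]

∠BSJ = 53°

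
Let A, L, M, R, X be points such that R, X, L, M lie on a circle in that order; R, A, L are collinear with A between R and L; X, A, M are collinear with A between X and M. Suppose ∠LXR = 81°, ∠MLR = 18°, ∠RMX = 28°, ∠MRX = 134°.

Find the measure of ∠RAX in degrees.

∠RAX = 91°

1. ∠MXR = 18°  [same arc RM]
2. ∠RLX = 28°  [same arc RX]
3. ∠LRX = 71°  [△RXL]
4. ∠RAX = 91°  [△RAX]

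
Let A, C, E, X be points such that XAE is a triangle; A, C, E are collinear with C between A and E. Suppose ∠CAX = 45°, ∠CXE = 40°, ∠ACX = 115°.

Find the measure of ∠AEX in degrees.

1. ∠ECX = 65°  [linear pair at C on AE]
2. ∠CEX = 75°  [△XCE]
3. ∠AEX = 75°  [C on ray EA]

∠AEX = 75°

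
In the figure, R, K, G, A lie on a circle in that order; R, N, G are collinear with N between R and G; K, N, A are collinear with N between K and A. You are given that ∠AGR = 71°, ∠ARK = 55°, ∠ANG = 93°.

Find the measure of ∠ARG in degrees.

1. ∠AKR = 71°  [same arc RA]
2. ∠KAR = 54°  [△RKA]
3. ∠ANR = 87°  [linear pair at N on RG]
4. ∠ARG = 39°  [△RNA]

∠ARG = 39°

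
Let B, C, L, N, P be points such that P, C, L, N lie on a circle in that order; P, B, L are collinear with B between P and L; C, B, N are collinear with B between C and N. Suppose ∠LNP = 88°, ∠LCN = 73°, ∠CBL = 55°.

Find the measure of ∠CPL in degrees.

∠CPL = 36°

1. ∠LCP = 92°  [cyclic PCLN, opposite ∠C+∠N]
2. ∠CLP = 52°  [△CBL]
3. ∠CPL = 36°  [△PCL]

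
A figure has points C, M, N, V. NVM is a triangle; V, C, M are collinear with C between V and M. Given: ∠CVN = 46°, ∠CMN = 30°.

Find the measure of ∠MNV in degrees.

1. ∠MVN = 46°  [C on ray VM]
2. ∠NMV = 30°  [C on ray MV]
3. ∠MNV = 104°  [△NVM]

∠MNV = 104°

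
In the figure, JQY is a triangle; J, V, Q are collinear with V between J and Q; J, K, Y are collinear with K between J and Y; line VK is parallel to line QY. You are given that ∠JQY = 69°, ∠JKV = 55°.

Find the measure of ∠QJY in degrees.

∠QJY = 56°

1. ∠JVK = 69°  [VK∥QY, corresponding at V]
2. ∠KJV = 56°  [△JVK]
3. ∠QJY = 56°  [V on JQ, K on JY]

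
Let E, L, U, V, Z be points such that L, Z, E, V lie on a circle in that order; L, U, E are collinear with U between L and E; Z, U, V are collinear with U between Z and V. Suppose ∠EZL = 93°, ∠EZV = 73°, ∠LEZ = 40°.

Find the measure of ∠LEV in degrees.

∠LEV = 20°

1. ∠EVL = 87°  [cyclic LZEV, opposite ∠Z+∠V]
2. ∠ELV = 73°  [same arc EV]
3. ∠LEV = 20°  [△LEV]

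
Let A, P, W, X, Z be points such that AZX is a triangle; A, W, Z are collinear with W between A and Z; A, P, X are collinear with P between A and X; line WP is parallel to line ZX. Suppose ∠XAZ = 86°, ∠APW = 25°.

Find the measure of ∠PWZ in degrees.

1. ∠PAW = 86°  [W on AZ, P on AX]
2. ∠AWP = 69°  [△AWP]
3. ∠PWZ = 111°  [linear pair at W on AZ]

∠PWZ = 111°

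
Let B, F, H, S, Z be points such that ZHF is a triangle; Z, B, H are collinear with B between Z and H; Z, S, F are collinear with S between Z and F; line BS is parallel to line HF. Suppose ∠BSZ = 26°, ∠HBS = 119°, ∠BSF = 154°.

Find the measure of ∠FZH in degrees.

∠FZH = 93°

1. ∠SBZ = 61°  [linear pair at B on ZH]
2. ∠BZS = 93°  [△ZBS]
3. ∠FZH = 93°  [B on ZH, S on ZF]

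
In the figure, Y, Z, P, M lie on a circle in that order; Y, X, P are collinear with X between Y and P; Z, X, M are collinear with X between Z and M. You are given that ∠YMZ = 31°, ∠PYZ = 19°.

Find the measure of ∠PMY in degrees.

∠PMY = 50°

1. ∠YPZ = 31°  [same arc YZ]
2. ∠PZY = 130°  [△YZP]
3. ∠PMY = 50°  [cyclic YZPM, opposite ∠Z+∠M]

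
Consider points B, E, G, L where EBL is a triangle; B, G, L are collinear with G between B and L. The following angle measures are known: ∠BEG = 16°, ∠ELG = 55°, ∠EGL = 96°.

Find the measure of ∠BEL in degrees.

1. ∠BLE = 55°  [G on ray LB]
2. ∠BGE = 84°  [linear pair at G on BL]
3. ∠EBG = 80°  [△EBG]
4. ∠EBL = 80°  [G on ray BL]
5. ∠BEL = 45°  [△EBL]

∠BEL = 45°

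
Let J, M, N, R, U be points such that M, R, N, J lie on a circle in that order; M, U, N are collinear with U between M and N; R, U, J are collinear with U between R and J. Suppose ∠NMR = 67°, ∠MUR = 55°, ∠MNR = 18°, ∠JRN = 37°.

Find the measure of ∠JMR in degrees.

∠JMR = 104°

1. ∠JRM = 58°  [△MUR]
2. ∠MJR = 18°  [same arc MR]
3. ∠JMR = 104°  [△MRJ]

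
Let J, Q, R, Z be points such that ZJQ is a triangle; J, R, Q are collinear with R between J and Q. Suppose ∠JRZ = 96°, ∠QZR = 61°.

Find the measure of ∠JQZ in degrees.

1. ∠QRZ = 84°  [linear pair at R on JQ]
2. ∠RQZ = 35°  [△ZRQ]
3. ∠JQZ = 35°  [R on ray QJ]

∠JQZ = 35°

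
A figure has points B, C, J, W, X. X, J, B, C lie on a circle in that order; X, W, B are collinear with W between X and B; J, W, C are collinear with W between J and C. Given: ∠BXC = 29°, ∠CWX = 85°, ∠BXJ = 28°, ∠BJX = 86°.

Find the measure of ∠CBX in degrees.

∠CBX = 57°

1. ∠BWC = 95°  [linear pair at W on XB]
2. ∠BCJ = 28°  [same arc JB]
3. ∠CBX = 57°  [△BWC]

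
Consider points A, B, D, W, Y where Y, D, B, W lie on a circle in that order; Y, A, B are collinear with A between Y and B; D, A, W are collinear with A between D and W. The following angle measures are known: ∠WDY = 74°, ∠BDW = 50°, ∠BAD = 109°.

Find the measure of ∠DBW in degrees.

∠DBW = 95°

1. ∠BYW = 50°  [same arc BW]
2. ∠WAY = 109°  [vertical angles at A]
3. ∠DWY = 21°  [△YAW]
4. ∠DYW = 85°  [△YDW]
5. ∠DBW = 95°  [cyclic YDBW, opposite ∠Y+∠B]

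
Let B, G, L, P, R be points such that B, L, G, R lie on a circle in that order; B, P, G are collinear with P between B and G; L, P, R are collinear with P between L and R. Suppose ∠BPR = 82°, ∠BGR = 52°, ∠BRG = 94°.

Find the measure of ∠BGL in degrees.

∠BGL = 64°

1. ∠GPL = 82°  [vertical angles at P]
2. ∠BLR = 52°  [same arc BR]
3. ∠BLG = 86°  [cyclic BLGR, opposite ∠L+∠R]
4. ∠BPL = 98°  [linear pair at P on BG]
5. ∠GBL = 30°  [△BPL]
6. ∠BGL = 64°  [△BLG]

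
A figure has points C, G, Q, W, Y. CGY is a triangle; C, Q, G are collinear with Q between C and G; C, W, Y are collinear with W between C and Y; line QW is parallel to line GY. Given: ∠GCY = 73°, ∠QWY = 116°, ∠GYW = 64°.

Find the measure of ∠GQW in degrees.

1. ∠QCW = 73°  [Q on CG, W on CY]
2. ∠CWQ = 64°  [linear pair at W on CY]
3. ∠CQW = 43°  [△CQW]
4. ∠GQW = 137°  [linear pair at Q on CG]

∠GQW = 137°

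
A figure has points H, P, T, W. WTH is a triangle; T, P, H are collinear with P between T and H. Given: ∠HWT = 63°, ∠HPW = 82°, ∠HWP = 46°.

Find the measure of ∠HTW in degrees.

1. ∠PHW = 52°  [△WPH]
2. ∠THW = 52°  [P on ray HT]
3. ∠HTW = 65°  [△WTH]

∠HTW = 65°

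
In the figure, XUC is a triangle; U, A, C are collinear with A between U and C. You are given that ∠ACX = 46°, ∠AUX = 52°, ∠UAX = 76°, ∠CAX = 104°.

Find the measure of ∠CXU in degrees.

1. ∠UCX = 46°  [A on ray CU]
2. ∠CUX = 52°  [A on ray UC]
3. ∠CXU = 82°  [△XUC]

∠CXU = 82°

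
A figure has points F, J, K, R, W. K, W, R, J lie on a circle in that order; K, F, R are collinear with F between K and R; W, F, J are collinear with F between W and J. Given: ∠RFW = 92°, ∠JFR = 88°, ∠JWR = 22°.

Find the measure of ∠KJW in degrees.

∠KJW = 66°

1. ∠JFK = 92°  [vertical angles at F]
2. ∠JKR = 22°  [same arc RJ]
3. ∠KJW = 66°  [△KFJ]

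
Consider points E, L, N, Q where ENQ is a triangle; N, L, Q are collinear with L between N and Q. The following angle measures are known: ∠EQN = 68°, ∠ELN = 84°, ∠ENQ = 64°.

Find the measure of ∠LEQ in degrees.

1. ∠EQL = 68°  [L on ray QN]
2. ∠ELQ = 96°  [linear pair at L on NQ]
3. ∠LEQ = 16°  [△ELQ]

∠LEQ = 16°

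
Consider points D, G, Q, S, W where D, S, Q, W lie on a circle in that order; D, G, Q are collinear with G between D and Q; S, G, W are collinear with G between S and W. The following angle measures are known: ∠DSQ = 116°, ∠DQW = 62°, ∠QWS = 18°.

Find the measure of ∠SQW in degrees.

∠SQW = 108°

1. ∠DWQ = 64°  [cyclic DSQW, opposite ∠S+∠W]
2. ∠QDW = 54°  [△DQW]
3. ∠QSW = 54°  [same arc QW]
4. ∠SQW = 108°  [△SQW]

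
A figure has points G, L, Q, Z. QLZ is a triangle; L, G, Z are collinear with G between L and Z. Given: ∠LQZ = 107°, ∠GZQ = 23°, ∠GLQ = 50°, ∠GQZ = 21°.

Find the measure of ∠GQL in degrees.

1. ∠QGZ = 136°  [△QGZ]
2. ∠LGQ = 44°  [linear pair at G on LZ]
3. ∠GQL = 86°  [△QLG]

∠GQL = 86°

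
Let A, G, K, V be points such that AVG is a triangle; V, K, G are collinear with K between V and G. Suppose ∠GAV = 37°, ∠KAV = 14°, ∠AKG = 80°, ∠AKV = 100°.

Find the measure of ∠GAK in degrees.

∠GAK = 23°

1. ∠AVK = 66°  [△AVK]
2. ∠AVG = 66°  [K on ray VG]
3. ∠AGV = 77°  [△AVG]
4. ∠AGK = 77°  [K on ray GV]
5. ∠GAK = 23°  [△AKG]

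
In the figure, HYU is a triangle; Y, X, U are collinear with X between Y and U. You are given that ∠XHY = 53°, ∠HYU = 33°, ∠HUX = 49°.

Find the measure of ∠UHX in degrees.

∠UHX = 45°

1. ∠HYX = 33°  [X on ray YU]
2. ∠HXY = 94°  [△HYX]
3. ∠HXU = 86°  [linear pair at X on YU]
4. ∠UHX = 45°  [△HXU]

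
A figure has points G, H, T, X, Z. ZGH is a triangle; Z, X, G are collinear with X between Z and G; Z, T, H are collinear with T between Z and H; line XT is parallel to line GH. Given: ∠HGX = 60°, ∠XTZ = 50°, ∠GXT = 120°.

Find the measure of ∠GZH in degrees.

∠GZH = 70°

1. ∠HGZ = 60°  [X on ray GZ]
2. ∠GHZ = 50°  [XT∥GH, corresponding at T]
3. ∠GZH = 70°  [△ZGH]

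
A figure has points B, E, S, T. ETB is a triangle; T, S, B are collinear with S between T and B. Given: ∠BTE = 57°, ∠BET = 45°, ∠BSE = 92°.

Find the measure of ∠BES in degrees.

1. ∠EBT = 78°  [△ETB]
2. ∠EBS = 78°  [S on ray BT]
3. ∠BES = 10°  [△ESB]

∠BES = 10°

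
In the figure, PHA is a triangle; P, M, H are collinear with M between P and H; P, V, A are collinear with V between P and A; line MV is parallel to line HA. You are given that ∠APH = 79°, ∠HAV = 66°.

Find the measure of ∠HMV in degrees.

∠HMV = 145°

1. ∠HAP = 66°  [V on ray AP]
2. ∠AHP = 35°  [△PHA]
3. ∠PMV = 35°  [MV∥HA, corresponding at M]
4. ∠HMV = 145°  [linear pair at M on PH]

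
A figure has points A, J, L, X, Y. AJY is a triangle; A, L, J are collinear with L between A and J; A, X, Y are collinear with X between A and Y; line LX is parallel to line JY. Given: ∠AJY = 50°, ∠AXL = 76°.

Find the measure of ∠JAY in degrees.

∠JAY = 54°

1. ∠ALX = 50°  [LX∥JY, corresponding at L]
2. ∠LAX = 54°  [△ALX]
3. ∠JAY = 54°  [L on AJ, X on AY]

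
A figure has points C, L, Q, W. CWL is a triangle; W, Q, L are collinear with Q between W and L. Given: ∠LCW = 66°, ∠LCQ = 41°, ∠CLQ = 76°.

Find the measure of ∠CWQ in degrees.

1. ∠CLW = 76°  [Q on ray LW]
2. ∠CWL = 38°  [△CWL]
3. ∠CWQ = 38°  [Q on ray WL]

∠CWQ = 38°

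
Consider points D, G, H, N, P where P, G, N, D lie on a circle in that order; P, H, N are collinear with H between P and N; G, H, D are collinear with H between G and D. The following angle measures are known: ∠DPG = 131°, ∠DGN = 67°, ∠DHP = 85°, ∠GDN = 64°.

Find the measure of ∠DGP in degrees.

∠DGP = 21°

1. ∠DPN = 67°  [same arc ND]
2. ∠GDP = 28°  [△PHD]
3. ∠DGP = 21°  [△PGD]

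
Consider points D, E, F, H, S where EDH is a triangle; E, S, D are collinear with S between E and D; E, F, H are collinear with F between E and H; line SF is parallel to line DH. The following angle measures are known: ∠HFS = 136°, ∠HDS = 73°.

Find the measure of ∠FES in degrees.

∠FES = 63°

1. ∠EFS = 44°  [linear pair at F on EH]
2. ∠EDH = 73°  [S on ray DE]
3. ∠DHE = 44°  [SF∥DH, corresponding at F]
4. ∠DEH = 63°  [△EDH]
5. ∠FES = 63°  [S on ED, F on EH]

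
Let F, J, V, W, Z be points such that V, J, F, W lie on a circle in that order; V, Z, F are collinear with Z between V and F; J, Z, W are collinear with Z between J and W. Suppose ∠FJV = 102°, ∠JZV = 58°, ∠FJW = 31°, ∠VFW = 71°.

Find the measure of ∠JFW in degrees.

∠JFW = 98°

1. ∠FZW = 58°  [vertical angles at Z]
2. ∠FWJ = 51°  [△FZW]
3. ∠JFW = 98°  [△JFW]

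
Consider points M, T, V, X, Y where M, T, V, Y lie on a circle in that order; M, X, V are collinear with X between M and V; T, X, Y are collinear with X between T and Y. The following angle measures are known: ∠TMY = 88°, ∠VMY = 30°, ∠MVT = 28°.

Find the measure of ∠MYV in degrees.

∠MYV = 86°

1. ∠MYT = 28°  [same arc MT]
2. ∠MTY = 64°  [△MTY]
3. ∠MVY = 64°  [same arc MY]
4. ∠MYV = 86°  [△MVY]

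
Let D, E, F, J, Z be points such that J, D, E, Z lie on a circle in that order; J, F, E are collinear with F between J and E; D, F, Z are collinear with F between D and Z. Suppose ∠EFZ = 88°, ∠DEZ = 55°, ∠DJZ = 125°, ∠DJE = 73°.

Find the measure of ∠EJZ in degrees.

∠EJZ = 52°

1. ∠DZE = 73°  [same arc DE]
2. ∠EDZ = 52°  [△DEZ]
3. ∠EJZ = 52°  [same arc EZ]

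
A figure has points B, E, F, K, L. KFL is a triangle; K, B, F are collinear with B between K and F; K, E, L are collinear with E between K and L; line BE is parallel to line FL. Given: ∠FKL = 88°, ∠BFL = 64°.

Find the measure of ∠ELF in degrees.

1. ∠KFL = 64°  [B on ray FK]
2. ∠FLK = 28°  [△KFL]
3. ∠ELF = 28°  [E on ray LK]

∠ELF = 28°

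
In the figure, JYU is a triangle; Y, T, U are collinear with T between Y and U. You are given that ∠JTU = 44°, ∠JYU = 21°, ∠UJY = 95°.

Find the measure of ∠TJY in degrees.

∠TJY = 23°

1. ∠JTY = 136°  [linear pair at T on YU]
2. ∠JYT = 21°  [T on ray YU]
3. ∠TJY = 23°  [△JYT]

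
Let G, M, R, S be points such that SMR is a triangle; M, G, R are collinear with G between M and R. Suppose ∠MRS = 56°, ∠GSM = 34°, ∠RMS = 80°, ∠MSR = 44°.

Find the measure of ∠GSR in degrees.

1. ∠GRS = 56°  [G on ray RM]
2. ∠GMS = 80°  [G on ray MR]
3. ∠MGS = 66°  [△SMG]
4. ∠RGS = 114°  [linear pair at G on MR]
5. ∠GSR = 10°  [△SGR]

∠GSR = 10°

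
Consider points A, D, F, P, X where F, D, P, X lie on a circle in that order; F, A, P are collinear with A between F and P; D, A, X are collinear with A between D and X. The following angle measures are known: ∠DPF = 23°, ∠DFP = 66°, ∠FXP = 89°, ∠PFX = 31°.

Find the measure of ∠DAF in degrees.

1. ∠DXP = 66°  [same arc DP]
2. ∠FPX = 60°  [△FPX]
3. ∠PAX = 54°  [△PAX]
4. ∠DAF = 54°  [vertical angles at A]

∠DAF = 54°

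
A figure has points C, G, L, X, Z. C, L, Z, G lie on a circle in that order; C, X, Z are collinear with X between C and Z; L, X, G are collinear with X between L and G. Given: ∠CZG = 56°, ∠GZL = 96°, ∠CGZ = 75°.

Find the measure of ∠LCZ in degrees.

1. ∠CLG = 56°  [same arc CG]
2. ∠GCL = 84°  [cyclic CLZG, opposite ∠C+∠Z]
3. ∠CLZ = 105°  [cyclic CLZG, opposite ∠L+∠G]
4. ∠CGL = 40°  [△CLG]
5. ∠CZL = 40°  [same arc CL]
6. ∠LCZ = 35°  [△CLZ]

∠LCZ = 35°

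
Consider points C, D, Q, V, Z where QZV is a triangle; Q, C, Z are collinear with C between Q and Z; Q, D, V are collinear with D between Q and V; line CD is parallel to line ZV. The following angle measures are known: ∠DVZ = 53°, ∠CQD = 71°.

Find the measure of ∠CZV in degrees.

∠CZV = 56°

1. ∠QVZ = 53°  [D on ray VQ]
2. ∠VQZ = 71°  [C on QZ, D on QV]
3. ∠QZV = 56°  [△QZV]
4. ∠CZV = 56°  [C on ray ZQ]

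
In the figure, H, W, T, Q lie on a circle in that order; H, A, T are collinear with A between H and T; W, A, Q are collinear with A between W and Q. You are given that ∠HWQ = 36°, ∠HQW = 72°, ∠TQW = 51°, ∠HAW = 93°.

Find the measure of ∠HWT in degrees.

∠HWT = 57°

1. ∠THW = 51°  [△HAW]
2. ∠HTW = 72°  [same arc HW]
3. ∠HWT = 57°  [△HWT]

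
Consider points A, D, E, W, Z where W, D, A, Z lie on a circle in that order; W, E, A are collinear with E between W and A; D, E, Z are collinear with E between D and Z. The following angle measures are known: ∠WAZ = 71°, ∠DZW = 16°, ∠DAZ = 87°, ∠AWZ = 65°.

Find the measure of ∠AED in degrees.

1. ∠DAW = 16°  [same arc WD]
2. ∠ADZ = 65°  [same arc AZ]
3. ∠AED = 99°  [△DEA]

∠AED = 99°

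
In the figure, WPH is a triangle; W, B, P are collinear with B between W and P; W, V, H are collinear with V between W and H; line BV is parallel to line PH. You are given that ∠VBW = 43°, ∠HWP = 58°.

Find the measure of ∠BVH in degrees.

1. ∠HPW = 43°  [BV∥PH, corresponding at B]
2. ∠PHW = 79°  [△WPH]
3. ∠BVW = 79°  [BV∥PH, corresponding at V]
4. ∠BVH = 101°  [linear pair at V on WH]

∠BVH = 101°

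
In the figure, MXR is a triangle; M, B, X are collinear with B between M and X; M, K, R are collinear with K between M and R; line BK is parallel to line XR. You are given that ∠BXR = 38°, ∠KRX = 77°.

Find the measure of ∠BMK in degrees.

∠BMK = 65°

1. ∠MXR = 38°  [B on ray XM]
2. ∠MRX = 77°  [K on ray RM]
3. ∠RMX = 65°  [△MXR]
4. ∠BMK = 65°  [B on MX, K on MR]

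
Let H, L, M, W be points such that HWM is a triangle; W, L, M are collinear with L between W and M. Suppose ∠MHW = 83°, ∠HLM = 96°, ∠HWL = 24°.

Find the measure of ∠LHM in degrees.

1. ∠HWM = 24°  [L on ray WM]
2. ∠HMW = 73°  [△HWM]
3. ∠HML = 73°  [L on ray MW]
4. ∠LHM = 11°  [△HLM]

∠LHM = 11°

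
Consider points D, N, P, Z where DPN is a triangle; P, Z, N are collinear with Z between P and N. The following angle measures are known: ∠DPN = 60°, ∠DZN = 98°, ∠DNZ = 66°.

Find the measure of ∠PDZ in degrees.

1. ∠DPZ = 60°  [Z on ray PN]
2. ∠DZP = 82°  [linear pair at Z on PN]
3. ∠PDZ = 38°  [△DPZ]

∠PDZ = 38°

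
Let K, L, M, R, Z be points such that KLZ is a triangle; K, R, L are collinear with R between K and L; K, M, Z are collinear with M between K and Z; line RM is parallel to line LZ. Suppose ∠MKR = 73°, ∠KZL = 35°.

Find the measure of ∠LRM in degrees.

1. ∠LKZ = 73°  [R on KL, M on KZ]
2. ∠KLZ = 72°  [△KLZ]
3. ∠KRM = 72°  [RM∥LZ, corresponding at R]
4. ∠LRM = 108°  [linear pair at R on KL]

∠LRM = 108°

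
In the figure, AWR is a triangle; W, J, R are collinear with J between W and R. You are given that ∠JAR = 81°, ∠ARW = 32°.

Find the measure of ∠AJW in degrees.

1. ∠ARJ = 32°  [J on ray RW]
2. ∠AJR = 67°  [△AJR]
3. ∠AJW = 113°  [linear pair at J on WR]

∠AJW = 113°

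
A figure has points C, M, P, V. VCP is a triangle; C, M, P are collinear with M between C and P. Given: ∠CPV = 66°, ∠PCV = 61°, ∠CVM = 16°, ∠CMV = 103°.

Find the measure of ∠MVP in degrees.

∠MVP = 37°

1. ∠MPV = 66°  [M on ray PC]
2. ∠PMV = 77°  [linear pair at M on CP]
3. ∠MVP = 37°  [△VMP]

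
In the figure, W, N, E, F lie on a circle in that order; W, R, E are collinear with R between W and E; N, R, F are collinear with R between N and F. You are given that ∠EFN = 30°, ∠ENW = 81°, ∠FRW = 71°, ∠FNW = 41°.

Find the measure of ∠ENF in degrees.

∠ENF = 40°

1. ∠EWN = 30°  [same arc NE]
2. ∠NEW = 69°  [△WNE]
3. ∠ERN = 71°  [vertical angles at R]
4. ∠ENF = 40°  [△NRE]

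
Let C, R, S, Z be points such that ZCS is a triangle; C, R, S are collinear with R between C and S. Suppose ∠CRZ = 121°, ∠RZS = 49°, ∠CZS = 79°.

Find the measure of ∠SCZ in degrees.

∠SCZ = 29°

1. ∠SRZ = 59°  [linear pair at R on CS]
2. ∠RSZ = 72°  [△ZRS]
3. ∠CSZ = 72°  [R on ray SC]
4. ∠SCZ = 29°  [△ZCS]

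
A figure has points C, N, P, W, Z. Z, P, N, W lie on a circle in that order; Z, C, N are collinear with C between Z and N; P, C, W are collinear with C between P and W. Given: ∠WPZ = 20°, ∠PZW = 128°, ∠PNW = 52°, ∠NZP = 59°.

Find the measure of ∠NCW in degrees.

∠NCW = 101°

1. ∠WNZ = 20°  [same arc ZW]
2. ∠NWP = 59°  [same arc PN]
3. ∠NCW = 101°  [△NCW]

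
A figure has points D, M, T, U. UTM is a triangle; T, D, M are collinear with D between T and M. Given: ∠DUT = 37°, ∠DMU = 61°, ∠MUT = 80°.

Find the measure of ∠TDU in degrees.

1. ∠TMU = 61°  [D on ray MT]
2. ∠MTU = 39°  [△UTM]
3. ∠DTU = 39°  [D on ray TM]
4. ∠TDU = 104°  [△UTD]

∠TDU = 104°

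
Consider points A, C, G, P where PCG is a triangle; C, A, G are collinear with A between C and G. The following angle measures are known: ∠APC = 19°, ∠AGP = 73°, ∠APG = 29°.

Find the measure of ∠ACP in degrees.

1. ∠GAP = 78°  [△PAG]
2. ∠CAP = 102°  [linear pair at A on CG]
3. ∠ACP = 59°  [△PCA]

∠ACP = 59°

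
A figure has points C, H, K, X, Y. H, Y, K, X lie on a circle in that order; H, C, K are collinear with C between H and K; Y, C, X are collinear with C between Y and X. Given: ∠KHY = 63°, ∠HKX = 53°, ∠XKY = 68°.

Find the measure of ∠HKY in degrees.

1. ∠HYX = 53°  [same arc HX]
2. ∠XHY = 112°  [cyclic HYKX, opposite ∠H+∠K]
3. ∠HXY = 15°  [△HYX]
4. ∠HKY = 15°  [same arc HY]

∠HKY = 15°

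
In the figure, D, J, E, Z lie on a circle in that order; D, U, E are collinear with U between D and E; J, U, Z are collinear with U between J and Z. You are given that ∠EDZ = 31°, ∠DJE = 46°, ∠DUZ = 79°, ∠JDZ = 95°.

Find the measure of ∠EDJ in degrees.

1. ∠DZJ = 70°  [△DUZ]
2. ∠EUJ = 79°  [vertical angles at U]
3. ∠DJZ = 15°  [△DJZ]
4. ∠DUJ = 101°  [linear pair at U on DE]
5. ∠EDJ = 64°  [△DUJ]

∠EDJ = 64°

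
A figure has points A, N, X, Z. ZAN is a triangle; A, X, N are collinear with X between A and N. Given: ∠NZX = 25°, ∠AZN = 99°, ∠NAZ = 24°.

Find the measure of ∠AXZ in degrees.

∠AXZ = 82°

1. ∠ANZ = 57°  [△ZAN]
2. ∠XNZ = 57°  [X on ray NA]
3. ∠NXZ = 98°  [△ZXN]
4. ∠AXZ = 82°  [linear pair at X on AN]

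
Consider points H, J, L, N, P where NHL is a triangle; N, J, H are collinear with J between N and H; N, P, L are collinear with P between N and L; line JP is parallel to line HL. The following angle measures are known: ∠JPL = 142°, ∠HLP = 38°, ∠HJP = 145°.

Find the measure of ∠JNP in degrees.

1. ∠JPN = 38°  [linear pair at P on NL]
2. ∠NJP = 35°  [linear pair at J on NH]
3. ∠JNP = 107°  [△NJP]

∠JNP = 107°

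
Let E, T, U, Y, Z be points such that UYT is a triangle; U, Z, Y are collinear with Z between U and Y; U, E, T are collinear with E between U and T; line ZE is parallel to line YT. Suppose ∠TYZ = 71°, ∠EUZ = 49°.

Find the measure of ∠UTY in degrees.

1. ∠TYU = 71°  [Z on ray YU]
2. ∠TUY = 49°  [Z on UY, E on UT]
3. ∠UTY = 60°  [△UYT]

∠UTY = 60°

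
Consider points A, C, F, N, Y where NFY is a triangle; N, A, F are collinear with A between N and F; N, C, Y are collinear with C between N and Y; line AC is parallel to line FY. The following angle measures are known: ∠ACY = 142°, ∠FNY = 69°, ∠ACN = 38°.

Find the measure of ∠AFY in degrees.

∠AFY = 73°

1. ∠ANC = 69°  [A on NF, C on NY]
2. ∠CAN = 73°  [△NAC]
3. ∠CAF = 107°  [linear pair at A on NF]
4. ∠AFY = 73°  [AC∥FY, co-interior at F–A]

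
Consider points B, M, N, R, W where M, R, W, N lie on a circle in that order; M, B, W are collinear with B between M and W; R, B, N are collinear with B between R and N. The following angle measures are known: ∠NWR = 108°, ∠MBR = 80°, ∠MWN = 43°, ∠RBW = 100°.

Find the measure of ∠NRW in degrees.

∠NRW = 15°

1. ∠NBW = 80°  [vertical angles at B]
2. ∠RNW = 57°  [△WBN]
3. ∠NRW = 15°  [△RWN]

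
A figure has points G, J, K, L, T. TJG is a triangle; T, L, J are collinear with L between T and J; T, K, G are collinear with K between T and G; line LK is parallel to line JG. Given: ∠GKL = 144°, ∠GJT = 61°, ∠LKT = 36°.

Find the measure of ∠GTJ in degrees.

∠GTJ = 83°

1. ∠KLT = 61°  [LK∥JG, corresponding at L]
2. ∠KTL = 83°  [△TLK]
3. ∠GTJ = 83°  [L on TJ, K on TG]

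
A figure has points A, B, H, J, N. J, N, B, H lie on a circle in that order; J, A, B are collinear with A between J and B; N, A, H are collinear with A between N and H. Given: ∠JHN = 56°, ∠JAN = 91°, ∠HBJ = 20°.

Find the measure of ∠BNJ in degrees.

1. ∠JBN = 56°  [same arc JN]
2. ∠HNJ = 20°  [same arc JH]
3. ∠BJN = 69°  [△JAN]
4. ∠BNJ = 55°  [△JNB]

∠BNJ = 55°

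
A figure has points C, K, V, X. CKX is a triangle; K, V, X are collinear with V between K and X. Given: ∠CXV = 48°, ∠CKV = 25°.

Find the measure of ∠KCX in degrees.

1. ∠CXK = 48°  [V on ray XK]
2. ∠CKX = 25°  [V on ray KX]
3. ∠KCX = 107°  [△CKX]

∠KCX = 107°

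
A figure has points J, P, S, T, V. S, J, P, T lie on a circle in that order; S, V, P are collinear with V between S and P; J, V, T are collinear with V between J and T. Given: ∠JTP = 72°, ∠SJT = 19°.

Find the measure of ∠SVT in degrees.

1. ∠SPT = 19°  [same arc ST]
2. ∠PVT = 89°  [△PVT]
3. ∠SVT = 91°  [linear pair at V on SP]

∠SVT = 91°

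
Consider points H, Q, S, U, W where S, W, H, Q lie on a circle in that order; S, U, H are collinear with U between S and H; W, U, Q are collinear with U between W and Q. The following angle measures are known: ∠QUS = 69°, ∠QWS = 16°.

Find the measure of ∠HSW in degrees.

1. ∠HUW = 69°  [vertical angles at U]
2. ∠SUW = 111°  [linear pair at U on SH]
3. ∠HSW = 53°  [△SUW]

∠HSW = 53°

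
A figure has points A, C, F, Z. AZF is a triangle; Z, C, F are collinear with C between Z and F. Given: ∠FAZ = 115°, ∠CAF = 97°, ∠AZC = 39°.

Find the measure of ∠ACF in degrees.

1. ∠AZF = 39°  [C on ray ZF]
2. ∠AFZ = 26°  [△AZF]
3. ∠AFC = 26°  [C on ray FZ]
4. ∠ACF = 57°  [△ACF]

∠ACF = 57°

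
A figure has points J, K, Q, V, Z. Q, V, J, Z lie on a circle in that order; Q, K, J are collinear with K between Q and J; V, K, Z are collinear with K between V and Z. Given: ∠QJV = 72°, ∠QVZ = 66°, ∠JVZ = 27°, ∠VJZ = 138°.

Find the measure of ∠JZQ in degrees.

1. ∠QJZ = 66°  [same arc QZ]
2. ∠JQZ = 27°  [same arc JZ]
3. ∠JZQ = 87°  [△QJZ]

∠JZQ = 87°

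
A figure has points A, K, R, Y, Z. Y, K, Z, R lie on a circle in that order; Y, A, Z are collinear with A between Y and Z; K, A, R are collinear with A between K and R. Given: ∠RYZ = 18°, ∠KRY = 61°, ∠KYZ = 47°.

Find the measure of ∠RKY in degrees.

∠RKY = 54°

1. ∠RAY = 101°  [△YAR]
2. ∠KRZ = 47°  [same arc KZ]
3. ∠RAZ = 79°  [linear pair at A on YZ]
4. ∠RZY = 54°  [△ZAR]
5. ∠RKY = 54°  [same arc YR]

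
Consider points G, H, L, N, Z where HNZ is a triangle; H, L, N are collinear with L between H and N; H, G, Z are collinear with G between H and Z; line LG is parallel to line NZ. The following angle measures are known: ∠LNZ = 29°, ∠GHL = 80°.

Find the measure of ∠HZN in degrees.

∠HZN = 71°

1. ∠HNZ = 29°  [L on ray NH]
2. ∠NHZ = 80°  [L on HN, G on HZ]
3. ∠HZN = 71°  [△HNZ]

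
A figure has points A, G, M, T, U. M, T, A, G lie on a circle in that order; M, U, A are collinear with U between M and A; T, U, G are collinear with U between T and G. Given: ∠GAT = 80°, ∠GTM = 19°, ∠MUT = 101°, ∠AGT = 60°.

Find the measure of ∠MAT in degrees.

1. ∠ATG = 40°  [△TAG]
2. ∠AUT = 79°  [linear pair at U on MA]
3. ∠MAT = 61°  [△TUA]

∠MAT = 61°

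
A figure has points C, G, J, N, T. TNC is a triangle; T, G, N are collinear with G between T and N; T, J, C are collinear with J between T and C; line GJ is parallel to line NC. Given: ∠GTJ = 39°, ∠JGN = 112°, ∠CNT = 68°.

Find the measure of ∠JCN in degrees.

∠JCN = 73°

1. ∠CTN = 39°  [G on TN, J on TC]
2. ∠NCT = 73°  [△TNC]
3. ∠JCN = 73°  [J on ray CT]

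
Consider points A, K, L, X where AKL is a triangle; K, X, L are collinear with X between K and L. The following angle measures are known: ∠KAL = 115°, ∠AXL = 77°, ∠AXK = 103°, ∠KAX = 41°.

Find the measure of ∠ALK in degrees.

∠ALK = 29°

1. ∠AKX = 36°  [△AKX]
2. ∠AKL = 36°  [X on ray KL]
3. ∠ALK = 29°  [△AKL]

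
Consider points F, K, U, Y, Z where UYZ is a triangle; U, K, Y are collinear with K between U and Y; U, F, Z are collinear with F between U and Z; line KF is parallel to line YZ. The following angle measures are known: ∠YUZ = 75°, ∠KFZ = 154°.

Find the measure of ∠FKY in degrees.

1. ∠FUK = 75°  [K on UY, F on UZ]
2. ∠KFU = 26°  [linear pair at F on UZ]
3. ∠FKU = 79°  [△UKF]
4. ∠FKY = 101°  [linear pair at K on UY]

∠FKY = 101°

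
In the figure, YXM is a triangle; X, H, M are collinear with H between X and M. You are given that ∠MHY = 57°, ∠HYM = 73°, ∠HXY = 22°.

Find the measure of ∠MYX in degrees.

1. ∠HMY = 50°  [△YHM]
2. ∠MXY = 22°  [H on ray XM]
3. ∠XMY = 50°  [H on ray MX]
4. ∠MYX = 108°  [△YXM]

∠MYX = 108°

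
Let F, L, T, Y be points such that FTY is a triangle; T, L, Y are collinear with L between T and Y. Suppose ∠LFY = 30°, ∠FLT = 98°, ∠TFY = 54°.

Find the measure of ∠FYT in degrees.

1. ∠FLY = 82°  [linear pair at L on TY]
2. ∠FYL = 68°  [△FLY]
3. ∠FYT = 68°  [L on ray YT]

∠FYT = 68°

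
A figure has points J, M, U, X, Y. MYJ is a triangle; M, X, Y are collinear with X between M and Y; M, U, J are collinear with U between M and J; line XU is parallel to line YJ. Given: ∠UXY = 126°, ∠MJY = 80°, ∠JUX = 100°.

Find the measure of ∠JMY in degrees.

∠JMY = 46°

1. ∠MXU = 54°  [linear pair at X on MY]
2. ∠MUX = 80°  [XU∥YJ, corresponding at U]
3. ∠UMX = 46°  [△MXU]
4. ∠JMY = 46°  [X on MY, U on MJ]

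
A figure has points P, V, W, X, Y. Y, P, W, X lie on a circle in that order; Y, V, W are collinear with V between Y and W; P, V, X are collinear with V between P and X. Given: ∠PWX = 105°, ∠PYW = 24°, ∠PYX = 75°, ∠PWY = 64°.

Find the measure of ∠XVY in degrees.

∠XVY = 65°

1. ∠PXW = 24°  [same arc PW]
2. ∠PXY = 64°  [same arc YP]
3. ∠WPX = 51°  [△PWX]
4. ∠WYX = 51°  [same arc WX]
5. ∠XVY = 65°  [△YVX]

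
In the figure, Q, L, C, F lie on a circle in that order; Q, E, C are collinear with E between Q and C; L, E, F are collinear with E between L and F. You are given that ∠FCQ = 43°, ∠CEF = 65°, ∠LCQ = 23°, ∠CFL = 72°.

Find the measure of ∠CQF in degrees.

1. ∠FEQ = 115°  [linear pair at E on QC]
2. ∠LFQ = 23°  [same arc QL]
3. ∠CQF = 42°  [△QEF]

∠CQF = 42°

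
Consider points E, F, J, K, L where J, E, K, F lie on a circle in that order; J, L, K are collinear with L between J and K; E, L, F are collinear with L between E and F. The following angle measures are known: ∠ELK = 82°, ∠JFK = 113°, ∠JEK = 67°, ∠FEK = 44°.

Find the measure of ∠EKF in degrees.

∠EKF = 77°

1. ∠EKJ = 54°  [△ELK]
2. ∠EJK = 59°  [△JEK]
3. ∠EFK = 59°  [same arc EK]
4. ∠EKF = 77°  [△EKF]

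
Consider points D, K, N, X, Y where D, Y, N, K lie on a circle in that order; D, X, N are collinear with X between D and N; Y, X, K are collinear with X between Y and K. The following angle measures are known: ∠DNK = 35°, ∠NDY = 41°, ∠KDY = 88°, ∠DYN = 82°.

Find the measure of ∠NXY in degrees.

1. ∠NKY = 41°  [same arc YN]
2. ∠DNY = 57°  [△DYN]
3. ∠KNY = 92°  [cyclic DYNK, opposite ∠D+∠N]
4. ∠KYN = 47°  [△YNK]
5. ∠NXY = 76°  [△YXN]

∠NXY = 76°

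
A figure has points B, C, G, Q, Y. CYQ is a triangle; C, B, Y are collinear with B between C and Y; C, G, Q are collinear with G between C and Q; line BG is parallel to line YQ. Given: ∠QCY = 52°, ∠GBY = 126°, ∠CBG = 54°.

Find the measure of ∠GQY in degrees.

1. ∠BCG = 52°  [B on CY, G on CQ]
2. ∠BGC = 74°  [△CBG]
3. ∠BGQ = 106°  [linear pair at G on CQ]
4. ∠GQY = 74°  [BG∥YQ, co-interior at Q–G]

∠GQY = 74°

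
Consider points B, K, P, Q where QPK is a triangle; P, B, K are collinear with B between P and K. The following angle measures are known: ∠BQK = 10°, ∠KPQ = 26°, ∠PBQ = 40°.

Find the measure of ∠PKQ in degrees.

1. ∠KBQ = 140°  [linear pair at B on PK]
2. ∠BKQ = 30°  [△QBK]
3. ∠PKQ = 30°  [B on ray KP]

∠PKQ = 30°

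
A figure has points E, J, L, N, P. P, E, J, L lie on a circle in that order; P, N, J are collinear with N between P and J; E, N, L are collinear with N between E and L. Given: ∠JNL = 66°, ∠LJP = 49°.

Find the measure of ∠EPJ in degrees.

∠EPJ = 65°

1. ∠ENP = 66°  [vertical angles at N]
2. ∠LEP = 49°  [same arc PL]
3. ∠EPJ = 65°  [△PNE]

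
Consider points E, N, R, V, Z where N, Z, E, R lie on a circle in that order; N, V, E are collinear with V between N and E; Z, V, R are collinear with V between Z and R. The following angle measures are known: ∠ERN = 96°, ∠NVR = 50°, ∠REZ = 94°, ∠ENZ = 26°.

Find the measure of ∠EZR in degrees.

∠EZR = 60°

1. ∠EZN = 84°  [cyclic NZER, opposite ∠Z+∠R]
2. ∠EVZ = 50°  [vertical angles at V]
3. ∠NEZ = 70°  [△NZE]
4. ∠EZR = 60°  [△ZVE]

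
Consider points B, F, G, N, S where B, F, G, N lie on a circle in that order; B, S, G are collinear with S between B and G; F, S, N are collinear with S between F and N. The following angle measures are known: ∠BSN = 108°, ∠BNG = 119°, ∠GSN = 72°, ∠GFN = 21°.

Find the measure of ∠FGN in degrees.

1. ∠FSG = 108°  [vertical angles at S]
2. ∠BFG = 61°  [cyclic BFGN, opposite ∠F+∠N]
3. ∠BGF = 51°  [△FSG]
4. ∠FBG = 68°  [△BFG]
5. ∠FNG = 68°  [same arc FG]
6. ∠FGN = 91°  [△FGN]

∠FGN = 91°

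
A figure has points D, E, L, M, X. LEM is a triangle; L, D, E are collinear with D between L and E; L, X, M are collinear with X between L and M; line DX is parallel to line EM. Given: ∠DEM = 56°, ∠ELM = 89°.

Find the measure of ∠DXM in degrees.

∠DXM = 145°

1. ∠LEM = 56°  [D on ray EL]
2. ∠EML = 35°  [△LEM]
3. ∠DXL = 35°  [DX∥EM, corresponding at X]
4. ∠DXM = 145°  [linear pair at X on LM]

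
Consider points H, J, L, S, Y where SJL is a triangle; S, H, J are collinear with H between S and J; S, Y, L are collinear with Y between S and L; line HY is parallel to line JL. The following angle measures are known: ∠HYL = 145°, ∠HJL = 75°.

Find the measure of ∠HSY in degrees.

1. ∠HYS = 35°  [linear pair at Y on SL]
2. ∠LJS = 75°  [H on ray JS]
3. ∠JLS = 35°  [HY∥JL, corresponding at Y]
4. ∠JSL = 70°  [△SJL]
5. ∠HSY = 70°  [H on SJ, Y on SL]

∠HSY = 70°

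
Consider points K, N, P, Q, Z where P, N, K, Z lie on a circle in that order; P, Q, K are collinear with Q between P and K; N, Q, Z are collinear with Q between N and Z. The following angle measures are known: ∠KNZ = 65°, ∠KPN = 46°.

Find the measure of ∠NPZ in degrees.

∠NPZ = 111°

1. ∠KZN = 46°  [same arc NK]
2. ∠NKZ = 69°  [△NKZ]
3. ∠NPZ = 111°  [cyclic PNKZ, opposite ∠P+∠K]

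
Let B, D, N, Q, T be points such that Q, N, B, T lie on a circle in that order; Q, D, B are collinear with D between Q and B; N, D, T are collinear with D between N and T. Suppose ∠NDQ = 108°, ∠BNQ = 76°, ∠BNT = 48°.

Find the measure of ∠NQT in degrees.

∠NQT = 92°

1. ∠BDT = 108°  [vertical angles at D]
2. ∠BTQ = 104°  [cyclic QNBT, opposite ∠N+∠T]
3. ∠BQT = 48°  [same arc BT]
4. ∠QDT = 72°  [linear pair at D on QB]
5. ∠QBT = 28°  [△QBT]
6. ∠NTQ = 60°  [△QDT]
7. ∠QNT = 28°  [same arc QT]
8. ∠NQT = 92°  [△QNT]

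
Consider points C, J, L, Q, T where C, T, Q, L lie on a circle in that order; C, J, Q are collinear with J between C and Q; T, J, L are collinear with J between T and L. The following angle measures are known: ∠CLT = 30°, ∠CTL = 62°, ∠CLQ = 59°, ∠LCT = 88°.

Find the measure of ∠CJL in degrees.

1. ∠CQL = 62°  [same arc CL]
2. ∠LCQ = 59°  [△CQL]
3. ∠CJL = 91°  [△CJL]

∠CJL = 91°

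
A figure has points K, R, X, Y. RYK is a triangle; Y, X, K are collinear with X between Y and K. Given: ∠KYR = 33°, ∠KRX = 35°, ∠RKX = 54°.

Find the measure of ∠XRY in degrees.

∠XRY = 58°

1. ∠RYX = 33°  [X on ray YK]
2. ∠KXR = 91°  [△RXK]
3. ∠RXY = 89°  [linear pair at X on YK]
4. ∠XRY = 58°  [△RYX]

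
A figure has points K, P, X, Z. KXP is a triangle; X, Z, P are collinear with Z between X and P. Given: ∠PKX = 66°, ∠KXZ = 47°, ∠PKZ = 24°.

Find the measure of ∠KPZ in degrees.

1. ∠KXP = 47°  [Z on ray XP]
2. ∠KPX = 67°  [△KXP]
3. ∠KPZ = 67°  [Z on ray PX]

∠KPZ = 67°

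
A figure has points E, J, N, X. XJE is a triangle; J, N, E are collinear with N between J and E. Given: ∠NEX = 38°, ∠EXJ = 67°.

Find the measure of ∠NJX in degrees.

1. ∠JEX = 38°  [N on ray EJ]
2. ∠EJX = 75°  [△XJE]
3. ∠NJX = 75°  [N on ray JE]

∠NJX = 75°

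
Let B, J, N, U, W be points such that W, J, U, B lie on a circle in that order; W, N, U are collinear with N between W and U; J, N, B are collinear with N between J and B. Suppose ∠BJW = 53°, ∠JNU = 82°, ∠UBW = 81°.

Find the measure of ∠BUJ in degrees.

1. ∠BUW = 53°  [same arc WB]
2. ∠BNW = 82°  [vertical angles at N]
3. ∠BWU = 46°  [△WUB]
4. ∠BNU = 98°  [linear pair at N on WU]
5. ∠BJU = 46°  [same arc UB]
6. ∠JBU = 29°  [△UNB]
7. ∠BUJ = 105°  [△JUB]

∠BUJ = 105°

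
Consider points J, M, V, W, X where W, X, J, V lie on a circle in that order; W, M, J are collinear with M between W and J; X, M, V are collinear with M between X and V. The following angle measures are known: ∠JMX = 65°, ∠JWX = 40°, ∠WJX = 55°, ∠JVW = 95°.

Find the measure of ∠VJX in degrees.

∠VJX = 80°

1. ∠JXV = 60°  [△XMJ]
2. ∠JVX = 40°  [same arc XJ]
3. ∠VJX = 80°  [△XJV]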